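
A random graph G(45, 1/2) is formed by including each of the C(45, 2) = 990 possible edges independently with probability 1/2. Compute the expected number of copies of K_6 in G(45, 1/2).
E[# K_6] = C(45, 6) · (1/2)^C(6, 2) = 8145060 / 2^15 = 2036265/8192 ≈ 248.567505

For each 6-subset S of vertices (there are C(45, 6) = 8145060 such S), let X_S = 1 if S induces a K_6 (all C(6, 2) = 15 edges present). Then P(X_S = 1) = (1/2)^15 = 1/32768. By linearity of expectation, E[# K_6] = C(45, 6) · (1/2)^15 = 8145060 / 32768 = 2036265/8192 ≈ 248.567505.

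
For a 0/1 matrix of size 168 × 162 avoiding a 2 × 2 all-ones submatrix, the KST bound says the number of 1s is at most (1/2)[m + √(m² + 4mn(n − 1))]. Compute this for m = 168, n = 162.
z(168, 162; 2, 2) ≤ (1/2)[168 + √(168² + 4·168·162·161)] = (1/2)[168 + √17555328] = 2178.9539

Kővári–Sós–Turán: let r_1, ..., r_168 be the row sums and z = Σ r_i the total number of 1s. Each pair of columns can share at most one row with both entries 1 (else a 2×2 all-ones block appears), so Σ_i C(r_i, 2) ≤ C(162, 2) = 13041. By convexity Σ_i C(r_i, 2) ≥ 168·C(z/168, 2) = z(z − 168)/(2·168), giving z² − 168z − 168·162·161 ≤ 0 and hence z ≤ (1/2)[168 + √(28224 + 4·4381776)] = (1/2)[168 + √17555328] ≈ (1/2)(168 + 4189.9079) = 2178.9539.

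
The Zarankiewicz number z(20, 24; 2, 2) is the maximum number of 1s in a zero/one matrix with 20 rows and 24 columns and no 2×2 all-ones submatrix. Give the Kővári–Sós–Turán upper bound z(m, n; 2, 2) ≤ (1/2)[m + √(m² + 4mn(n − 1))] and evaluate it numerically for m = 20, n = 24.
z(20, 24; 2, 2) ≤ (1/2)[20 + √(20² + 4·20·24·23)] = (1/2)[20 + √44560] = 115.5462

Kővári–Sós–Turán: let r_1, ..., r_20 be the row sums and z = Σ r_i the total number of 1s. Each pair of columns can share at most one row with both entries 1 (else a 2×2 all-ones block appears), so Σ_i C(r_i, 2) ≤ C(24, 2) = 276. By convexity Σ_i C(r_i, 2) ≥ 20·C(z/20, 2) = z(z − 20)/(2·20), giving z² − 20z − 20·24·23 ≤ 0 and hence z ≤ (1/2)[20 + √(400 + 4·11040)] = (1/2)[20 + √44560] ≈ (1/2)(20 + 211.0924) = 115.5462.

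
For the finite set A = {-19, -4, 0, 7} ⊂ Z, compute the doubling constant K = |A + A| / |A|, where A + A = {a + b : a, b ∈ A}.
K = |A + A| / |A| = 10/4 = 5/2

Enumerate A + A = {a + b : a, b ∈ A}. With |A| = 4, there are |A|^2 = 16 ordered sum pairs; collecting distinct values, A + A = {-38, -23, -19, -12, -8, -4, 0, 3, 7, 14}, so |A + A| = 10. Thus K = 10/4 = 5/2. For comparison, the minimum possible |A + A| over all 4-element sets is 2·4 − 1 = 7 (so min K = 7/4), attained only by arithmetic progressions.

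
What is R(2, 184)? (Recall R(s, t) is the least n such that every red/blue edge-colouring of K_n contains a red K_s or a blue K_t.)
R(2, 184) = 184

R(2, k) = k for all k ≥ 2: in a 2-colouring of K_k, either some edge is red (a red K_2) or all edges are blue (a blue K_k). And K_{183} coloured all-blue has no blue K_184, so R(2, 184) > 183. Hence R(2, 184) = 184.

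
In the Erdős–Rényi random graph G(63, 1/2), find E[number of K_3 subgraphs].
E[# K_3] = C(63, 3) · (1/2)^C(3, 2) = 39711 / 2^3 = 4963.875

For each 3-subset S of vertices (there are C(63, 3) = 39711 such S), let X_S = 1 if S induces a K_3 (all C(3, 2) = 3 edges present). Then P(X_S = 1) = (1/2)^3 = 1/8. By linearity of expectation, E[# K_3] = C(63, 3) · (1/2)^3 = 39711 / 8 = 4963.875.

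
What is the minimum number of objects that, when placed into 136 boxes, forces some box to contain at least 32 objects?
n = (32 − 1)·136 + 1 = 4217

By the generalised pigeonhole principle, to guarantee some box contains ≥ r objects we need more than (r − 1) · k objects total. Threshold: n = (r − 1) · k + 1. With r = 32 and k = 136: n = 31 · 136 + 1 = 4216 + 1 = 4217. For n = 4216 = 31 · 136, we can put exactly 31 objects in every box, avoiding 32 in any single one — so 4217 is tight.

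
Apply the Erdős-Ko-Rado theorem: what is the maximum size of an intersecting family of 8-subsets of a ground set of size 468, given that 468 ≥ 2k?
max |F| = C(467, 7) = 918685974774788

The Erdős-Ko-Rado theorem states: for n ≥ 2k, an intersecting family of k-subsets of an n-element set has size at most C(n − 1, k − 1), with equality for 'star' families {A ⊆ [n] : |A| = k, i ∈ A} (fix an element i). For n = 468, k = 8: C(467, 7) = 918685974774788.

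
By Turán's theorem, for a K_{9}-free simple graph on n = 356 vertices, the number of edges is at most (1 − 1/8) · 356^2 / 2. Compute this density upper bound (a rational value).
Turán density bound = (7/8) · 356^2/2 = 55447

Turán's theorem: ex(n, K_{r+1}) is achieved by the complete r-partite Turán graph T(n, r) with parts as balanced as possible, and is at most (1 − 1/r) · n^2/2. For r = 8, n = 356: the density bound is (7/8) · 126736/2 = 55447. The integer-valued extremum is e(T(356, 8)) = 55446, which is strictly less than the density bound 55447 since 8 ∤ 356 (the parts of T(356, 8) cannot all be equal).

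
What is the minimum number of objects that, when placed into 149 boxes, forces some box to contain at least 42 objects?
n = (42 − 1)·149 + 1 = 6110

By the generalised pigeonhole principle, to guarantee some box contains ≥ r objects we need more than (r − 1) · k objects total. Threshold: n = (r − 1) · k + 1. With r = 42 and k = 149: n = 41 · 149 + 1 = 6109 + 1 = 6110. For n = 6109 = 41 · 149, we can put exactly 41 objects in every box, avoiding 42 in any single one — so 6110 is tight.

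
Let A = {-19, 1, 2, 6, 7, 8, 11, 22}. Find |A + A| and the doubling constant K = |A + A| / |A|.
K = |A + A| / |A| = 30/8 = 15/4

Enumerate A + A = {a + b : a, b ∈ A}. With |A| = 8, there are |A|^2 = 64 ordered sum pairs; collecting distinct values, A + A = {-38, -18, -17, -13, -12, -11, -8, 2, 3, 4, 7, 8, 9, 10, 12, 13, 14, 15, 16, 17, 18, 19, 22, 23, 24, 28, 29, 30, 33, 44}, so |A + A| = 30. Thus K = 30/8 = 15/4. For comparison, the minimum possible |A + A| over all 8-element sets is 2·8 − 1 = 15 (so min K = 15/8), attained only by arithmetic progressions.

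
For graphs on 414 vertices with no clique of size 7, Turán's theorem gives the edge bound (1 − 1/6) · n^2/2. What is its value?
Turán density bound = (5/6) · 414^2/2 = 71415

Turán's theorem: ex(n, K_{r+1}) is achieved by the complete r-partite Turán graph T(n, r) with parts as balanced as possible, and is at most (1 − 1/r) · n^2/2. For r = 6, n = 414: the density bound is (5/6) · 171396/2 = 71415. Since 6 ∣ 414, the Turán graph T(414, 6) has parts of equal size 69, and its edge count e(T(414, 6)) = 71415 attains the density bound exactly.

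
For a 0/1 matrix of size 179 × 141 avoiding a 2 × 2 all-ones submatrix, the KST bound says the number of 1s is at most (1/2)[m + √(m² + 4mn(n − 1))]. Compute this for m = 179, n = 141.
z(179, 141; 2, 2) ≤ (1/2)[179 + √(179² + 4·179·141·140)] = (1/2)[179 + √14165881] = 1971.3794

Kővári–Sós–Turán: let r_1, ..., r_179 be the row sums and z = Σ r_i the total number of 1s. Each pair of columns can share at most one row with both entries 1 (else a 2×2 all-ones block appears), so Σ_i C(r_i, 2) ≤ C(141, 2) = 9870. By convexity Σ_i C(r_i, 2) ≥ 179·C(z/179, 2) = z(z − 179)/(2·179), giving z² − 179z − 179·141·140 ≤ 0 and hence z ≤ (1/2)[179 + √(32041 + 4·3533460)] = (1/2)[179 + √14165881] ≈ (1/2)(179 + 3763.7589) = 1971.3794.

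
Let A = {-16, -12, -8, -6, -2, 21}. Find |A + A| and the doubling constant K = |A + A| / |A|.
K = |A + A| / |A| = 18/6 = 3

Enumerate A + A = {a + b : a, b ∈ A}. With |A| = 6, there are |A|^2 = 36 ordered sum pairs; collecting distinct values, A + A = {-32, -28, -24, -22, -20, -18, -16, -14, -12, -10, -8, -4, 5, 9, 13, 15, 19, 42}, so |A + A| = 18. Thus K = 18/6 = 3. For comparison, the minimum possible |A + A| over all 6-element sets is 2·6 − 1 = 11 (so min K = 11/6), attained only by arithmetic progressions.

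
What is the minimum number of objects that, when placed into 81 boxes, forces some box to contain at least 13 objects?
n = (13 − 1)·81 + 1 = 973

By the generalised pigeonhole principle, to guarantee some box contains ≥ r objects we need more than (r − 1) · k objects total. Threshold: n = (r − 1) · k + 1. With r = 13 and k = 81: n = 12 · 81 + 1 = 972 + 1 = 973. For n = 972 = 12 · 81, we can put exactly 12 objects in every box, avoiding 13 in any single one — so 973 is tight.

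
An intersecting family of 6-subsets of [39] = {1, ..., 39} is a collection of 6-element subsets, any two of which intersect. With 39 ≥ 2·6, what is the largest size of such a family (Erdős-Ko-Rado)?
max |F| = C(38, 5) = 501942

The Erdős-Ko-Rado theorem states: for n ≥ 2k, an intersecting family of k-subsets of an n-element set has size at most C(n − 1, k − 1), with equality for 'star' families {A ⊆ [n] : |A| = k, i ∈ A} (fix an element i). For n = 39, k = 6: C(38, 5) = 501942.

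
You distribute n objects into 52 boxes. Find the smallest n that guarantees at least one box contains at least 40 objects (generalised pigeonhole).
n = (40 − 1)·52 + 1 = 2029

By the generalised pigeonhole principle, to guarantee some box contains ≥ r objects we need more than (r − 1) · k objects total. Threshold: n = (r − 1) · k + 1. With r = 40 and k = 52: n = 39 · 52 + 1 = 2028 + 1 = 2029. For n = 2028 = 39 · 52, we can put exactly 39 objects in every box, avoiding 40 in any single one — so 2029 is tight.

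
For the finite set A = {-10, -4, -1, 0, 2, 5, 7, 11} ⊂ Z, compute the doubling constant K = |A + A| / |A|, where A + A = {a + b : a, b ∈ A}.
K = |A + A| / |A| = 27/8

Enumerate A + A = {a + b : a, b ∈ A}. With |A| = 8, there are |A|^2 = 64 ordered sum pairs; collecting distinct values, A + A = {-20, -14, -11, -10, -8, -5, -4, -3, -2, -1, 0, 1, 2, 3, 4, 5, 6, 7, 9, 10, 11, 12, 13, 14, 16, 18, 22}, so |A + A| = 27. Thus K = 27/8. For comparison, the minimum possible |A + A| over all 8-element sets is 2·8 − 1 = 15 (so min K = 15/8), attained only by arithmetic progressions.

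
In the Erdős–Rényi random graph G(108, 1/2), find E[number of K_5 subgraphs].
E[# K_5] = C(108, 5) · (1/2)^C(5, 2) = 111469176 / 2^10 = 13933647/128 = 108856.6171875

For each 5-subset S of vertices (there are C(108, 5) = 111469176 such S), let X_S = 1 if S induces a K_5 (all C(5, 2) = 10 edges present). Then P(X_S = 1) = (1/2)^10 = 1/1024. By linearity of expectation, E[# K_5] = C(108, 5) · (1/2)^10 = 111469176 / 1024 = 13933647/128 = 108856.6171875.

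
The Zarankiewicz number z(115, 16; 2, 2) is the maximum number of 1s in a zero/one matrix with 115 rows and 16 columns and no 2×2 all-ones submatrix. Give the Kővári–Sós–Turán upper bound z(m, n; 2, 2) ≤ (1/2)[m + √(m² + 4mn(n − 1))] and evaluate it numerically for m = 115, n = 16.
z(115, 16; 2, 2) ≤ (1/2)[115 + √(115² + 4·115·16·15)] = (1/2)[115 + √123625] = 233.3017

Kővári–Sós–Turán: let r_1, ..., r_115 be the row sums and z = Σ r_i the total number of 1s. Each pair of columns can share at most one row with both entries 1 (else a 2×2 all-ones block appears), so Σ_i C(r_i, 2) ≤ C(16, 2) = 120. By convexity Σ_i C(r_i, 2) ≥ 115·C(z/115, 2) = z(z − 115)/(2·115), giving z² − 115z − 115·16·15 ≤ 0 and hence z ≤ (1/2)[115 + √(13225 + 4·27600)] = (1/2)[115 + √123625] ≈ (1/2)(115 + 351.6035) = 233.3017.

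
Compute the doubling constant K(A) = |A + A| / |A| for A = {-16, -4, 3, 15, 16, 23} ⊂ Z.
K = |A + A| / |A| = 19/6

Enumerate A + A = {a + b : a, b ∈ A}. With |A| = 6, there are |A|^2 = 36 ordered sum pairs; collecting distinct values, A + A = {-32, -20, -13, -8, -1, 0, 6, 7, 11, 12, 18, 19, 26, 30, 31, 32, 38, 39, 46}, so |A + A| = 19. Thus K = 19/6. For comparison, the minimum possible |A + A| over all 6-element sets is 2·6 − 1 = 11 (so min K = 11/6), attained only by arithmetic progressions.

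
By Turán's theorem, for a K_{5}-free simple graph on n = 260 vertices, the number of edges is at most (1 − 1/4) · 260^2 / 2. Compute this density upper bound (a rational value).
Turán density bound = (3/4) · 260^2/2 = 25350

Turán's theorem: ex(n, K_{r+1}) is achieved by the complete r-partite Turán graph T(n, r) with parts as balanced as possible, and is at most (1 − 1/r) · n^2/2. For r = 4, n = 260: the density bound is (3/4) · 67600/2 = 25350. Since 4 ∣ 260, the Turán graph T(260, 4) has parts of equal size 65, and its edge count e(T(260, 4)) = 25350 attains the density bound exactly.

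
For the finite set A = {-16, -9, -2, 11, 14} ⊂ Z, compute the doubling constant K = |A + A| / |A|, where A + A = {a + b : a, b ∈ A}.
K = |A + A| / |A| = 14/5

Enumerate A + A = {a + b : a, b ∈ A}. With |A| = 5, there are |A|^2 = 25 ordered sum pairs; collecting distinct values, A + A = {-32, -25, -18, -11, -5, -4, -2, 2, 5, 9, 12, 22, 25, 28}, so |A + A| = 14. Thus K = 14/5. For comparison, the minimum possible |A + A| over all 5-element sets is 2·5 − 1 = 9 (so min K = 9/5), attained only by arithmetic progressions.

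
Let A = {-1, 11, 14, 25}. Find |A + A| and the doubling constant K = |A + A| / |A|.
K = |A + A| / |A| = 10/4 = 5/2

Enumerate A + A = {a + b : a, b ∈ A}. With |A| = 4, there are |A|^2 = 16 ordered sum pairs; collecting distinct values, A + A = {-2, 10, 13, 22, 24, 25, 28, 36, 39, 50}, so |A + A| = 10. Thus K = 10/4 = 5/2. For comparison, the minimum possible |A + A| over all 4-element sets is 2·4 − 1 = 7 (so min K = 7/4), attained only by arithmetic progressions.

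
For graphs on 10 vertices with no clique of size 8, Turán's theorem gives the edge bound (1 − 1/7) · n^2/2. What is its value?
Turán density bound = (6/7) · 10^2/2 = 300/7 ≈ 42.8571

Turán's theorem: ex(n, K_{r+1}) is achieved by the complete r-partite Turán graph T(n, r) with parts as balanced as possible, and is at most (1 − 1/r) · n^2/2. For r = 7, n = 10: the density bound is (6/7) · 100/2 = 300/7 ≈ 42.8571. The integer-valued extremum is e(T(10, 7)) = 42, which is strictly less than the density bound 300/7 since 7 ∤ 10 (the parts of T(10, 7) cannot all be equal).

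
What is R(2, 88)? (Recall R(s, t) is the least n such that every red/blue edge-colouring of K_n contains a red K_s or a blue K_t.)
R(2, 88) = 88

R(2, k) = k for all k ≥ 2: in a 2-colouring of K_k, either some edge is red (a red K_2) or all edges are blue (a blue K_k). And K_{87} coloured all-blue has no blue K_88, so R(2, 88) > 87. Hence R(2, 88) = 88.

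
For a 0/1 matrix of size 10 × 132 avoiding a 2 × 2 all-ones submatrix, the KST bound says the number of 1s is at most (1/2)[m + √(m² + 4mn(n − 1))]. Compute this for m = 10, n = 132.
z(10, 132; 2, 2) ≤ (1/2)[10 + √(10² + 4·10·132·131)] = (1/2)[10 + √691780] = 420.8666

Kővári–Sós–Turán: let r_1, ..., r_10 be the row sums and z = Σ r_i the total number of 1s. Each pair of columns can share at most one row with both entries 1 (else a 2×2 all-ones block appears), so Σ_i C(r_i, 2) ≤ C(132, 2) = 8646. By convexity Σ_i C(r_i, 2) ≥ 10·C(z/10, 2) = z(z − 10)/(2·10), giving z² − 10z − 10·132·131 ≤ 0 and hence z ≤ (1/2)[10 + √(100 + 4·172920)] = (1/2)[10 + √691780] ≈ (1/2)(10 + 831.7331) = 420.8666.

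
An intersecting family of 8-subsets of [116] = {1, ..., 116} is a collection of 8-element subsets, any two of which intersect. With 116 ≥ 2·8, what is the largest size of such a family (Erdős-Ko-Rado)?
max |F| = C(115, 7) = 43813786060

Erdős-Ko-Rado (1961): when n ≥ 2k, max |F| = C(n−1, k−1). The bound is attained by the star {A : i ∈ A} for any fixed i ∈ [n]. Here C(116−1, 8−1) = C(115, 7) = 43813786060.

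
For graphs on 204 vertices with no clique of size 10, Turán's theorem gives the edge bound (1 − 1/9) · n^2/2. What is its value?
Turán density bound = (8/9) · 204^2/2 = 18496

Turán's theorem: ex(n, K_{r+1}) is achieved by the complete r-partite Turán graph T(n, r) with parts as balanced as possible, and is at most (1 − 1/r) · n^2/2. For r = 9, n = 204: the density bound is (8/9) · 41616/2 = 18496. The integer-valued extremum is e(T(204, 9)) = 18495, which is strictly less than the density bound 18496 since 9 ∤ 204 (the parts of T(204, 9) cannot all be equal).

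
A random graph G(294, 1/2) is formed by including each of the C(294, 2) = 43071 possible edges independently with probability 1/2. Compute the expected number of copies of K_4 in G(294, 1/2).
E[# K_4] = C(294, 4) · (1/2)^C(4, 2) = 304985751 / 2^6 = 4765402.359375

For each 4-subset S of vertices (there are C(294, 4) = 304985751 such S), let X_S = 1 if S induces a K_4 (all C(4, 2) = 6 edges present). Then P(X_S = 1) = (1/2)^6 = 1/64. By linearity of expectation, E[# K_4] = C(294, 4) · (1/2)^6 = 304985751 / 64 = 4765402.359375.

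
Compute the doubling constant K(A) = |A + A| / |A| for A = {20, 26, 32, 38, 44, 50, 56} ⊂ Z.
K = |A + A| / |A| = 13/7

Enumerate A + A = {a + b : a, b ∈ A}. With |A| = 7, there are |A|^2 = 49 ordered sum pairs; collecting distinct values, A + A = {40, 46, 52, 58, 64, 70, 76, 82, 88, 94, 100, 106, 112}, so |A + A| = 13. Thus K = 13/7. Here |A + A| = 2|A| − 1 = 13, the minimum possible — so K = 13/7 is minimal, which holds iff A is an arithmetic progression.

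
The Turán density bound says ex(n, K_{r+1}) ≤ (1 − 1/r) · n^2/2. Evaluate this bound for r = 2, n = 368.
Turán density bound = (1/2) · 368^2/2 = 33856

Turán's theorem: ex(n, K_{r+1}) is achieved by the complete r-partite Turán graph T(n, r) with parts as balanced as possible, and is at most (1 − 1/r) · n^2/2. For r = 2, n = 368: the density bound is (1/2) · 135424/2 = 33856. Since 2 ∣ 368, the Turán graph T(368, 2) has parts of equal size 184, and its edge count e(T(368, 2)) = 33856 attains the density bound exactly.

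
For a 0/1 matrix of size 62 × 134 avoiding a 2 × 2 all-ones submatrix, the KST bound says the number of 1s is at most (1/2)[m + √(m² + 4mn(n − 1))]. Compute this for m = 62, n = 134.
z(62, 134; 2, 2) ≤ (1/2)[62 + √(62² + 4·62·134·133)] = (1/2)[62 + √4423700] = 1082.6297

Kővári–Sós–Turán: let r_1, ..., r_62 be the row sums and z = Σ r_i the total number of 1s. Each pair of columns can share at most one row with both entries 1 (else a 2×2 all-ones block appears), so Σ_i C(r_i, 2) ≤ C(134, 2) = 8911. By convexity Σ_i C(r_i, 2) ≥ 62·C(z/62, 2) = z(z − 62)/(2·62), giving z² − 62z − 62·134·133 ≤ 0 and hence z ≤ (1/2)[62 + √(3844 + 4·1104964)] = (1/2)[62 + √4423700] ≈ (1/2)(62 + 2103.2594) = 1082.6297.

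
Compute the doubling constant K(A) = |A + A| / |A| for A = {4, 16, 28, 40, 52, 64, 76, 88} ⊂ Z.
K = |A + A| / |A| = 15/8

Enumerate A + A = {a + b : a, b ∈ A}. With |A| = 8, there are |A|^2 = 64 ordered sum pairs; collecting distinct values, A + A = {8, 20, 32, 44, 56, 68, 80, 92, 104, 116, 128, 140, 152, 164, 176}, so |A + A| = 15. Thus K = 15/8. Here |A + A| = 2|A| − 1 = 15, the minimum possible — so K = 15/8 is minimal, which holds iff A is an arithmetic progression.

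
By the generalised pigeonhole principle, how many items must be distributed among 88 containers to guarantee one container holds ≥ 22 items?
n = (22 − 1)·88 + 1 = 1849

By the generalised pigeonhole principle, to guarantee some box contains ≥ r objects we need more than (r − 1) · k objects total. Threshold: n = (r − 1) · k + 1. With r = 22 and k = 88: n = 21 · 88 + 1 = 1848 + 1 = 1849. For n = 1848 = 21 · 88, we can put exactly 21 objects in every box, avoiding 22 in any single one — so 1849 is tight.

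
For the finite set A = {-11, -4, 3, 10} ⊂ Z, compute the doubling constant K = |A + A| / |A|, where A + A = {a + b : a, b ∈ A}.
K = |A + A| / |A| = 7/4

Enumerate A + A = {a + b : a, b ∈ A}. With |A| = 4, there are |A|^2 = 16 ordered sum pairs; collecting distinct values, A + A = {-22, -15, -8, -1, 6, 13, 20}, so |A + A| = 7. Thus K = 7/4. Here |A + A| = 2|A| − 1 = 7, the minimum possible — so K = 7/4 is minimal, which holds iff A is an arithmetic progression.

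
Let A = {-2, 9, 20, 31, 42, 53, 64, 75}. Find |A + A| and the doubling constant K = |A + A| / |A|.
K = |A + A| / |A| = 15/8

Enumerate A + A = {a + b : a, b ∈ A}. With |A| = 8, there are |A|^2 = 64 ordered sum pairs; collecting distinct values, A + A = {-4, 7, 18, 29, 40, 51, 62, 73, 84, 95, 106, 117, 128, 139, 150}, so |A + A| = 15. Thus K = 15/8. Here |A + A| = 2|A| − 1 = 15, the minimum possible — so K = 15/8 is minimal, which holds iff A is an arithmetic progression.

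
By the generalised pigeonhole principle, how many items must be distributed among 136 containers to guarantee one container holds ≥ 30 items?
n = (30 − 1)·136 + 1 = 3945

By the generalised pigeonhole principle, to guarantee some box contains ≥ r objects we need more than (r − 1) · k objects total. Threshold: n = (r − 1) · k + 1. With r = 30 and k = 136: n = 29 · 136 + 1 = 3944 + 1 = 3945. For n = 3944 = 29 · 136, we can put exactly 29 objects in every box, avoiding 30 in any single one — so 3945 is tight.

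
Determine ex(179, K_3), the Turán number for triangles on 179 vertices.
ex(179, K_3) = ⌊179^2/4⌋ = 8010

Mantel (1907): a triangle-free graph on n vertices has at most ⌊n^2/4⌋ edges, with equality for the complete bipartite graph K_{⌊n/2⌋, ⌈n/2⌉}. For n = 179: ⌊179^2/4⌋ = ⌊32041/4⌋ = 8010. The extremal graph is K_{89, 90}, which has 89·90 = 8010 edges.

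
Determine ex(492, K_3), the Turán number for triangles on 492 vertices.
ex(492, K_3) = ⌊492^2/4⌋ = 60516

Mantel (1907): a triangle-free graph on n vertices has at most ⌊n^2/4⌋ edges, with equality for the complete bipartite graph K_{⌊n/2⌋, ⌈n/2⌉}. For n = 492: ⌊492^2/4⌋ = ⌊242064/4⌋ = 60516. The extremal graph is K_{246, 246}, which has 246·246 = 60516 edges.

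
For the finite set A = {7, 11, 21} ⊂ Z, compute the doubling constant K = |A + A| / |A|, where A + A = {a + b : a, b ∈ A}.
K = |A + A| / |A| = 6/3 = 2

Enumerate A + A = {a + b : a, b ∈ A}. With |A| = 3, there are |A|^2 = 9 ordered sum pairs; collecting distinct values, A + A = {14, 18, 22, 28, 32, 42}, so |A + A| = 6. Thus K = 6/3 = 2. For comparison, the minimum possible |A + A| over all 3-element sets is 2·3 − 1 = 5 (so min K = 5/3), attained only by arithmetic progressions.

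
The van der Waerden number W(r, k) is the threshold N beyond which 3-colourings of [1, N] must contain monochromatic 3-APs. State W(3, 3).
W(3, 3) = 27

This is a classical value, W(3, 3) = 27, established by combining an explicit 3-colouring of {1, ..., 26} with no monochromatic 3-AP (giving the lower bound W(3, 3) > 26) and a finite case analysis / exhaustive computer search showing every 3-colouring of {1, ..., 27} has such an AP.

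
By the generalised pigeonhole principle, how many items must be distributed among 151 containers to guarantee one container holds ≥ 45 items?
n = (45 − 1)·151 + 1 = 6645

By the generalised pigeonhole principle, to guarantee some box contains ≥ r objects we need more than (r − 1) · k objects total. Threshold: n = (r − 1) · k + 1. With r = 45 and k = 151: n = 44 · 151 + 1 = 6644 + 1 = 6645. For n = 6644 = 44 · 151, we can put exactly 44 objects in every box, avoiding 45 in any single one — so 6645 is tight.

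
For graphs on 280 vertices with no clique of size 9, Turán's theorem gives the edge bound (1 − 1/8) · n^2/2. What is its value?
Turán density bound = (7/8) · 280^2/2 = 34300

Turán's theorem: ex(n, K_{r+1}) is achieved by the complete r-partite Turán graph T(n, r) with parts as balanced as possible, and is at most (1 − 1/r) · n^2/2. For r = 8, n = 280: the density bound is (7/8) · 78400/2 = 34300. Since 8 ∣ 280, the Turán graph T(280, 8) has parts of equal size 35, and its edge count e(T(280, 8)) = 34300 attains the density bound exactly.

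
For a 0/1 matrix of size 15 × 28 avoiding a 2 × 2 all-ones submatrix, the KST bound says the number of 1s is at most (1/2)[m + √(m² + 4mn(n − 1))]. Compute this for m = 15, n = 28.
z(15, 28; 2, 2) ≤ (1/2)[15 + √(15² + 4·15·28·27)] = (1/2)[15 + √45585] = 114.2532

Kővári–Sós–Turán: let r_1, ..., r_15 be the row sums and z = Σ r_i the total number of 1s. Each pair of columns can share at most one row with both entries 1 (else a 2×2 all-ones block appears), so Σ_i C(r_i, 2) ≤ C(28, 2) = 378. By convexity Σ_i C(r_i, 2) ≥ 15·C(z/15, 2) = z(z − 15)/(2·15), giving z² − 15z − 15·28·27 ≤ 0 and hence z ≤ (1/2)[15 + √(225 + 4·11340)] = (1/2)[15 + √45585] ≈ (1/2)(15 + 213.5064) = 114.2532.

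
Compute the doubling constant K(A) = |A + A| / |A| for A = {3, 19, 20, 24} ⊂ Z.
K = |A + A| / |A| = 10/4 = 5/2

Enumerate A + A = {a + b : a, b ∈ A}. With |A| = 4, there are |A|^2 = 16 ordered sum pairs; collecting distinct values, A + A = {6, 22, 23, 27, 38, 39, 40, 43, 44, 48}, so |A + A| = 10. Thus K = 10/4 = 5/2. For comparison, the minimum possible |A + A| over all 4-element sets is 2·4 − 1 = 7 (so min K = 7/4), attained only by arithmetic progressions.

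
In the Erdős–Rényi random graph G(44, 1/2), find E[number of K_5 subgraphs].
E[# K_5] = C(44, 5) · (1/2)^C(5, 2) = 1086008 / 2^10 = 135751/128 = 1060.5546875

For each 5-subset S of vertices (there are C(44, 5) = 1086008 such S), let X_S = 1 if S induces a K_5 (all C(5, 2) = 10 edges present). Then P(X_S = 1) = (1/2)^10 = 1/1024. By linearity of expectation, E[# K_5] = C(44, 5) · (1/2)^10 = 1086008 / 1024 = 135751/128 = 1060.5546875.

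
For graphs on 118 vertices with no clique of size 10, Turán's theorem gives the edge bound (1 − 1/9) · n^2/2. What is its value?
Turán density bound = (8/9) · 118^2/2 = 55696/9 ≈ 6188.4444

Turán's theorem: ex(n, K_{r+1}) is achieved by the complete r-partite Turán graph T(n, r) with parts as balanced as possible, and is at most (1 − 1/r) · n^2/2. For r = 9, n = 118: the density bound is (8/9) · 13924/2 = 55696/9 ≈ 6188.4444. The integer-valued extremum is e(T(118, 9)) = 6188, which is strictly less than the density bound 55696/9 since 9 ∤ 118 (the parts of T(118, 9) cannot all be equal).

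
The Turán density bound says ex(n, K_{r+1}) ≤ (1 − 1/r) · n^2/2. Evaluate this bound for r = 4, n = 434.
Turán density bound = (3/4) · 434^2/2 = 141267/2 ≈ 70633.5

Turán's theorem: ex(n, K_{r+1}) is achieved by the complete r-partite Turán graph T(n, r) with parts as balanced as possible, and is at most (1 − 1/r) · n^2/2. For r = 4, n = 434: the density bound is (3/4) · 188356/2 = 141267/2 ≈ 70633.5. The integer-valued extremum is e(T(434, 4)) = 70633, which is strictly less than the density bound 141267/2 since 4 ∤ 434 (the parts of T(434, 4) cannot all be equal).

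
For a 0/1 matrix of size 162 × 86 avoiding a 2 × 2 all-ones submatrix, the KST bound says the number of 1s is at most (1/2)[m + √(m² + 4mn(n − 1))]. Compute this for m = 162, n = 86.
z(162, 86; 2, 2) ≤ (1/2)[162 + √(162² + 4·162·86·85)] = (1/2)[162 + √4763124] = 1172.2291

Kővári–Sós–Turán: let r_1, ..., r_162 be the row sums and z = Σ r_i the total number of 1s. Each pair of columns can share at most one row with both entries 1 (else a 2×2 all-ones block appears), so Σ_i C(r_i, 2) ≤ C(86, 2) = 3655. By convexity Σ_i C(r_i, 2) ≥ 162·C(z/162, 2) = z(z − 162)/(2·162), giving z² − 162z − 162·86·85 ≤ 0 and hence z ≤ (1/2)[162 + √(26244 + 4·1184220)] = (1/2)[162 + √4763124] ≈ (1/2)(162 + 2182.4582) = 1172.2291.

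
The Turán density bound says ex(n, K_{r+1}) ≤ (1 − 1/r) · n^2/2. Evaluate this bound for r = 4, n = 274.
Turán density bound = (3/4) · 274^2/2 = 56307/2 ≈ 28153.5

Turán's theorem: ex(n, K_{r+1}) is achieved by the complete r-partite Turán graph T(n, r) with parts as balanced as possible, and is at most (1 − 1/r) · n^2/2. For r = 4, n = 274: the density bound is (3/4) · 75076/2 = 56307/2 ≈ 28153.5. The integer-valued extremum is e(T(274, 4)) = 28153, which is strictly less than the density bound 56307/2 since 4 ∤ 274 (the parts of T(274, 4) cannot all be equal).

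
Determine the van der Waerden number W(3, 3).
W(3, 3) = 27

This is a classical value, W(3, 3) = 27, established by combining an explicit 3-colouring of {1, ..., 26} with no monochromatic 3-AP (giving the lower bound W(3, 3) > 26) and a finite case analysis / exhaustive computer search showing every 3-colouring of {1, ..., 27} has such an AP.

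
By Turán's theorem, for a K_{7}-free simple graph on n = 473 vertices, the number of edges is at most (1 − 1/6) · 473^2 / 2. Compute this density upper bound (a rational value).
Turán density bound = (5/6) · 473^2/2 = 1118645/12 ≈ 93220.4167

Turán's theorem: ex(n, K_{r+1}) is achieved by the complete r-partite Turán graph T(n, r) with parts as balanced as possible, and is at most (1 − 1/r) · n^2/2. For r = 6, n = 473: the density bound is (5/6) · 223729/2 = 1118645/12 ≈ 93220.4167. The integer-valued extremum is e(T(473, 6)) = 93220, which is strictly less than the density bound 1118645/12 since 6 ∤ 473 (the parts of T(473, 6) cannot all be equal).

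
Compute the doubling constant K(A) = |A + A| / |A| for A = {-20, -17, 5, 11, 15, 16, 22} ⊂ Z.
K = |A + A| / |A| = 27/7

Enumerate A + A = {a + b : a, b ∈ A}. With |A| = 7, there are |A|^2 = 49 ordered sum pairs; collecting distinct values, A + A = {-40, -37, -34, -15, -12, -9, -6, -5, -4, -2, -1, 2, 5, 10, 16, 20, 21, 22, 26, 27, 30, 31, 32, 33, 37, 38, 44}, so |A + A| = 27. Thus K = 27/7. For comparison, the minimum possible |A + A| over all 7-element sets is 2·7 − 1 = 13 (so min K = 13/7), attained only by arithmetic progressions.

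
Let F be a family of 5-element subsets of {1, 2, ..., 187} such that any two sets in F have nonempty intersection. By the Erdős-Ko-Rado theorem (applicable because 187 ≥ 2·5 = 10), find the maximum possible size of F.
max |F| = C(186, 4) = 48277230

The Erdős-Ko-Rado theorem states: for n ≥ 2k, an intersecting family of k-subsets of an n-element set has size at most C(n − 1, k − 1), with equality for 'star' families {A ⊆ [n] : |A| = k, i ∈ A} (fix an element i). For n = 187, k = 5: C(186, 4) = 48277230.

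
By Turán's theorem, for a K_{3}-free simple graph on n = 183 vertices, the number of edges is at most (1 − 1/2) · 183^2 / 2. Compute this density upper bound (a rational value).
Turán density bound = (1/2) · 183^2/2 = 33489/4 ≈ 8372.25

Turán's theorem: ex(n, K_{r+1}) is achieved by the complete r-partite Turán graph T(n, r) with parts as balanced as possible, and is at most (1 − 1/r) · n^2/2. For r = 2, n = 183: the density bound is (1/2) · 33489/2 = 33489/4 ≈ 8372.25. The integer-valued extremum is e(T(183, 2)) = 8372, which is strictly less than the density bound 33489/4 since 2 ∤ 183 (the parts of T(183, 2) cannot all be equal).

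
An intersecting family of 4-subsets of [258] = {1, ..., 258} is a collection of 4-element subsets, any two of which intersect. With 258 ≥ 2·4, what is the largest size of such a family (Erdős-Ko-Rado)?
max |F| = C(257, 3) = 2796160

The Erdős-Ko-Rado theorem states: for n ≥ 2k, an intersecting family of k-subsets of an n-element set has size at most C(n − 1, k − 1), with equality for 'star' families {A ⊆ [n] : |A| = k, i ∈ A} (fix an element i). For n = 258, k = 4: C(257, 3) = 2796160.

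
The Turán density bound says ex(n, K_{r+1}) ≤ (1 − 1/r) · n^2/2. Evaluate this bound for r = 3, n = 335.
Turán density bound = (2/3) · 335^2/2 = 112225/3 ≈ 37408.3333

Turán's theorem: ex(n, K_{r+1}) is achieved by the complete r-partite Turán graph T(n, r) with parts as balanced as possible, and is at most (1 − 1/r) · n^2/2. For r = 3, n = 335: the density bound is (2/3) · 112225/2 = 112225/3 ≈ 37408.3333. The integer-valued extremum is e(T(335, 3)) = 37408, which is strictly less than the density bound 112225/3 since 3 ∤ 335 (the parts of T(335, 3) cannot all be equal).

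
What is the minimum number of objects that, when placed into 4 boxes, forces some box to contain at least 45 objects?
n = (45 − 1)·4 + 1 = 177

By the generalised pigeonhole principle, to guarantee some box contains ≥ r objects we need more than (r − 1) · k objects total. Threshold: n = (r − 1) · k + 1. With r = 45 and k = 4: n = 44 · 4 + 1 = 176 + 1 = 177. For n = 176 = 44 · 4, we can put exactly 44 objects in every box, avoiding 45 in any single one — so 177 is tight.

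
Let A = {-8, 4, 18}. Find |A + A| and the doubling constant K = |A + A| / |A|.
K = |A + A| / |A| = 6/3 = 2

Enumerate A + A = {a + b : a, b ∈ A}. With |A| = 3, there are |A|^2 = 9 ordered sum pairs; collecting distinct values, A + A = {-16, -4, 8, 10, 22, 36}, so |A + A| = 6. Thus K = 6/3 = 2. For comparison, the minimum possible |A + A| over all 3-element sets is 2·3 − 1 = 5 (so min K = 5/3), attained only by arithmetic progressions.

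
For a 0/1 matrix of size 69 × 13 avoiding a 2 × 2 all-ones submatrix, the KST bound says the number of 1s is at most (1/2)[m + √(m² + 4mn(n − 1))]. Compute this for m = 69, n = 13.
z(69, 13; 2, 2) ≤ (1/2)[69 + √(69² + 4·69·13·12)] = (1/2)[69 + √47817] = 143.8355

Kővári–Sós–Turán: let r_1, ..., r_69 be the row sums and z = Σ r_i the total number of 1s. Each pair of columns can share at most one row with both entries 1 (else a 2×2 all-ones block appears), so Σ_i C(r_i, 2) ≤ C(13, 2) = 78. By convexity Σ_i C(r_i, 2) ≥ 69·C(z/69, 2) = z(z − 69)/(2·69), giving z² − 69z − 69·13·12 ≤ 0 and hence z ≤ (1/2)[69 + √(4761 + 4·10764)] = (1/2)[69 + √47817] ≈ (1/2)(69 + 218.671) = 143.8355.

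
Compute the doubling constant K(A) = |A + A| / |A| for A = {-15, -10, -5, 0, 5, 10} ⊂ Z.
K = |A + A| / |A| = 11/6

Enumerate A + A = {a + b : a, b ∈ A}. With |A| = 6, there are |A|^2 = 36 ordered sum pairs; collecting distinct values, A + A = {-30, -25, -20, -15, -10, -5, 0, 5, 10, 15, 20}, so |A + A| = 11. Thus K = 11/6. Here |A + A| = 2|A| − 1 = 11, the minimum possible — so K = 11/6 is minimal, which holds iff A is an arithmetic progression.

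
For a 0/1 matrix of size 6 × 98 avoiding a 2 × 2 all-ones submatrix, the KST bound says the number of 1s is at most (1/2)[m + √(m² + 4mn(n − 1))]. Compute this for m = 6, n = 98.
z(6, 98; 2, 2) ≤ (1/2)[6 + √(6² + 4·6·98·97)] = (1/2)[6 + √228180] = 241.841

Kővári–Sós–Turán: let r_1, ..., r_6 be the row sums and z = Σ r_i the total number of 1s. Each pair of columns can share at most one row with both entries 1 (else a 2×2 all-ones block appears), so Σ_i C(r_i, 2) ≤ C(98, 2) = 4753. By convexity Σ_i C(r_i, 2) ≥ 6·C(z/6, 2) = z(z − 6)/(2·6), giving z² − 6z − 6·98·97 ≤ 0 and hence z ≤ (1/2)[6 + √(36 + 4·57036)] = (1/2)[6 + √228180] ≈ (1/2)(6 + 477.6819) = 241.841.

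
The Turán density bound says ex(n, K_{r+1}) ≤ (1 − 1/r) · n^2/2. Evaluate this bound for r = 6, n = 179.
Turán density bound = (5/6) · 179^2/2 = 160205/12 ≈ 13350.4167

Turán's theorem: ex(n, K_{r+1}) is achieved by the complete r-partite Turán graph T(n, r) with parts as balanced as possible, and is at most (1 − 1/r) · n^2/2. For r = 6, n = 179: the density bound is (5/6) · 32041/2 = 160205/12 ≈ 13350.4167. The integer-valued extremum is e(T(179, 6)) = 13350, which is strictly less than the density bound 160205/12 since 6 ∤ 179 (the parts of T(179, 6) cannot all be equal).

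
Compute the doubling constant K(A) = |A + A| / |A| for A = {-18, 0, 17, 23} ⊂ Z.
K = |A + A| / |A| = 10/4 = 5/2

Enumerate A + A = {a + b : a, b ∈ A}. With |A| = 4, there are |A|^2 = 16 ordered sum pairs; collecting distinct values, A + A = {-36, -18, -1, 0, 5, 17, 23, 34, 40, 46}, so |A + A| = 10. Thus K = 10/4 = 5/2. For comparison, the minimum possible |A + A| over all 4-element sets is 2·4 − 1 = 7 (so min K = 7/4), attained only by arithmetic progressions.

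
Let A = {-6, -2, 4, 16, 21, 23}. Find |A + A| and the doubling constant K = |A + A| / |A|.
K = |A + A| / |A| = 21/6 = 7/2

Enumerate A + A = {a + b : a, b ∈ A}. With |A| = 6, there are |A|^2 = 36 ordered sum pairs; collecting distinct values, A + A = {-12, -8, -4, -2, 2, 8, 10, 14, 15, 17, 19, 20, 21, 25, 27, 32, 37, 39, 42, 44, 46}, so |A + A| = 21. Thus K = 21/6 = 7/2. For comparison, the minimum possible |A + A| over all 6-element sets is 2·6 − 1 = 11 (so min K = 11/6), attained only by arithmetic progressions.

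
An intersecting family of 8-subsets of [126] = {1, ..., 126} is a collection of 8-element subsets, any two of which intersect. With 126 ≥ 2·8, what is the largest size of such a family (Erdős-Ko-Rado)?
max |F| = C(125, 7) = 79740633500

The Erdős-Ko-Rado theorem states: for n ≥ 2k, an intersecting family of k-subsets of an n-element set has size at most C(n − 1, k − 1), with equality for 'star' families {A ⊆ [n] : |A| = k, i ∈ A} (fix an element i). For n = 126, k = 8: C(125, 7) = 79740633500.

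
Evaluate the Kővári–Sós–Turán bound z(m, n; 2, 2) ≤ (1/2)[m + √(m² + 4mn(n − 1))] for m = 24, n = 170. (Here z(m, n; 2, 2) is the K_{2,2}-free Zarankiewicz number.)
z(24, 170; 2, 2) ≤ (1/2)[24 + √(24² + 4·24·170·169)] = (1/2)[24 + √2758656] = 842.4601

Kővári–Sós–Turán: let r_1, ..., r_24 be the row sums and z = Σ r_i the total number of 1s. Each pair of columns can share at most one row with both entries 1 (else a 2×2 all-ones block appears), so Σ_i C(r_i, 2) ≤ C(170, 2) = 14365. By convexity Σ_i C(r_i, 2) ≥ 24·C(z/24, 2) = z(z − 24)/(2·24), giving z² − 24z − 24·170·169 ≤ 0 and hence z ≤ (1/2)[24 + √(576 + 4·689520)] = (1/2)[24 + √2758656] ≈ (1/2)(24 + 1660.9202) = 842.4601.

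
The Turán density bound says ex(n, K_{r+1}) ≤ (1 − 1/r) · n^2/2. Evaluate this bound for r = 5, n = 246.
Turán density bound = (4/5) · 246^2/2 = 121032/5 ≈ 24206.4

Turán's theorem: ex(n, K_{r+1}) is achieved by the complete r-partite Turán graph T(n, r) with parts as balanced as possible, and is at most (1 − 1/r) · n^2/2. For r = 5, n = 246: the density bound is (4/5) · 60516/2 = 121032/5 ≈ 24206.4. The integer-valued extremum is e(T(246, 5)) = 24206, which is strictly less than the density bound 121032/5 since 5 ∤ 246 (the parts of T(246, 5) cannot all be equal).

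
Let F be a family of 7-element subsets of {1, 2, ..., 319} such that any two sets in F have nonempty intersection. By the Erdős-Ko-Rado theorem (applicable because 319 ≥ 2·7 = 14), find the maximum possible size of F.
max |F| = C(318, 6) = 1369700164119

The Erdős-Ko-Rado theorem states: for n ≥ 2k, an intersecting family of k-subsets of an n-element set has size at most C(n − 1, k − 1), with equality for 'star' families {A ⊆ [n] : |A| = k, i ∈ A} (fix an element i). For n = 319, k = 7: C(318, 6) = 1369700164119.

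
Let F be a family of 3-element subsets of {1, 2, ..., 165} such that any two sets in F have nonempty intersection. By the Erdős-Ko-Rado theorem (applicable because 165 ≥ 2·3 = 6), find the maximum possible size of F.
max |F| = C(164, 2) = 13366

The Erdős-Ko-Rado theorem states: for n ≥ 2k, an intersecting family of k-subsets of an n-element set has size at most C(n − 1, k − 1), with equality for 'star' families {A ⊆ [n] : |A| = k, i ∈ A} (fix an element i). For n = 165, k = 3: C(164, 2) = 13366.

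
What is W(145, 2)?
W(145, 2) = 145 + 1 = 146

A 2-term AP is any pair of integers, so a monochromatic 2-AP exists iff some colour is used at least twice. With 145 colours, the colouring i ↦ i on {1, ..., 145} uses each colour once, avoiding any monochromatic pair, so W(145, 2) > 145. For {1, ..., 146}, pigeonhole forces two integers of the same colour, which form a monochromatic 2-AP. Hence W(145, 2) = 146.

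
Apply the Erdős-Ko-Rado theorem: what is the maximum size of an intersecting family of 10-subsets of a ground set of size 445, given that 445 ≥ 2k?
max |F| = C(444, 9) = 1703114144259115588

The Erdős-Ko-Rado theorem states: for n ≥ 2k, an intersecting family of k-subsets of an n-element set has size at most C(n − 1, k − 1), with equality for 'star' families {A ⊆ [n] : |A| = k, i ∈ A} (fix an element i). For n = 445, k = 10: C(444, 9) = 1703114144259115588.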